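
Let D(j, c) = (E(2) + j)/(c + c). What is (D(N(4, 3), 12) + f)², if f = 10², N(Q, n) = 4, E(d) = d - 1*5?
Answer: 5764801/576 ≈ 10008.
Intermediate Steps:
E(d) = -5 + d (E(d) = d - 5 = -5 + d)
D(j, c) = (-3 + j)/(2*c) (D(j, c) = ((-5 + 2) + j)/(c + c) = (-3 + j)/((2*c)) = (-3 + j)*(1/(2*c)) = (-3 + j)/(2*c))
f = 100
(D(N(4, 3), 12) + f)² = ((½)*(-3 + 4)/12 + 100)² = ((½)*(1/12)*1 + 100)² = (1/24 + 100)² = (2401/24)² = 5764801/576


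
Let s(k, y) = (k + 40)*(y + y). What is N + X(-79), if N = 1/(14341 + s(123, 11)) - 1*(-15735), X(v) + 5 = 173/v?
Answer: 22274243798/1416233 ≈ 15728.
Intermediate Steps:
X(v) = -5 + 173/v
s(k, y) = 2*y*(40 + k) (s(k, y) = (40 + k)*(2*y) = 2*y*(40 + k))
N = 282081346/17927 (N = 1/(14341 + 2*11*(40 + 123)) - 1*(-15735) = 1/(14341 + 2*11*163) + 15735 = 1/(14341 + 3586) + 15735 = 1/17927 + 15735 = 282081346/17927 ≈ 15735.)
N + X(-79) = 282081346/17927 + (-5 + 173/(-79)) = 282081346/17927 + (-5 + 173*(-1/79)) = 282081346/17927 + (-5 - 173/79) = 282081346/17927 - 568/79 = 22274243798/1416233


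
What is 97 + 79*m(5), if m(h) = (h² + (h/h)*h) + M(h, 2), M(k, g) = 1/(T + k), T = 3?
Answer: 19815/8 ≈ 2476.9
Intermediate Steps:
M(k, g) = 1/(3 + k)
m(h) = h + h² + 1/(3 + h) (m(h) = (h² + (h/h)*h) + 1/(3 + h) = (h² + 1*h) + 1/(3 + h) = (h² + h) + 1/(3 + h) = (h + h²) + 1/(3 + h) = h + h² + 1/(3 + h))
97 + 79*m(5) = 97 + 79*((1 + 5*(1 + 5)*(3 + 5))/(3 + 5)) = 97 + 79*((1 + 5*6*8)/8) = 97 + 79*((1 + 240)/8) = 97 + 79*((⅛)*241) = 97 + 79*(241/8) = 97 + 19039/8 = 19815/8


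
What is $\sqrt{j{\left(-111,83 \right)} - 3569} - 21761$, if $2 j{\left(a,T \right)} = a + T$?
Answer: $-21761 + i \sqrt{3583} \approx -21761.0 + 59.858 i$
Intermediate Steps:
$j{\left(a,T \right)} = \frac{T}{2} + \frac{a}{2}$ ($j{\left(a,T \right)} = \frac{a + T}{2} = \frac{T + a}{2} = \frac{T}{2} + \frac{a}{2}$)
$\sqrt{j{\left(-111,83 \right)} - 3569} - 21761 = \sqrt{\left(\frac{1}{2} \cdot 83 + \frac{1}{2} \left(-111\right)\right) - 3569} - 21761 = \sqrt{\left(\frac{83}{2} - \frac{111}{2}\right) - 3569} - 21761 = \sqrt{-14 - 3569} - 21761 = \sqrt{-3583} - 21761 = i \sqrt{3583} - 21761 = -21761 + i \sqrt{3583}$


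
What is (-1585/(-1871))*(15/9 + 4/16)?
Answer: 36455/22452 ≈ 1.6237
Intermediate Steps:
(-1585/(-1871))*(15/9 + 4/16) = (-1585*(-1/1871))*(15*(⅑) + 4*(1/16)) = 1585*(5/3 + ¼)/1871 = (1585/1871)*(23/12) = 36455/22452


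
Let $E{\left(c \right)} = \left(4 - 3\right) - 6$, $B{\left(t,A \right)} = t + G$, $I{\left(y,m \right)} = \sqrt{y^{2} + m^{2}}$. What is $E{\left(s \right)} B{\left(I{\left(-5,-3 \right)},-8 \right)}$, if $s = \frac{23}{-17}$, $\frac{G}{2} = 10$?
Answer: $-100 - 5 \sqrt{34} \approx -129.15$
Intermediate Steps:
$G = 20$ ($G = 2 \cdot 10 = 20$)
$I{\left(y,m \right)} = \sqrt{m^{2} + y^{2}}$
$s = - \frac{23}{17}$ ($s = 23 \left(- \frac{1}{17}\right) = - \frac{23}{17} \approx -1.3529$)
$B{\left(t,A \right)} = 20 + t$ ($B{\left(t,A \right)} = t + 20 = 20 + t$)
$E{\left(c \right)} = -5$ ($E{\left(c \right)} = 1 - 6 = -5$)
$E{\left(s \right)} B{\left(I{\left(-5,-3 \right)},-8 \right)} = - 5 \left(20 + \sqrt{\left(-3\right)^{2} + \left(-5\right)^{2}}\right) = - 5 \left(20 + \sqrt{9 + 25}\right) = - 5 \left(20 + \sqrt{34}\right) = -100 - 5 \sqrt{34}$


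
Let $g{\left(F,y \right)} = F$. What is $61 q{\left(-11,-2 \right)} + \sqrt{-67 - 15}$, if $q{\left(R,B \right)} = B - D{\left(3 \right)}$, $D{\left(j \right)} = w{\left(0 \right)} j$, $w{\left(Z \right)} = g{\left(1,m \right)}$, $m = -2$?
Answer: $-305 + i \sqrt{82} \approx -305.0 + 9.0554 i$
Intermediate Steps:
$w{\left(Z \right)} = 1$
$D{\left(j \right)} = j$ ($D{\left(j \right)} = 1 j = j$)
$q{\left(R,B \right)} = -3 + B$ ($q{\left(R,B \right)} = B - 3 = -3 + B$)
$61 q{\left(-11,-2 \right)} + \sqrt{-67 - 15} = 61 \left(-3 - 2\right) + \sqrt{-67 - 15} = 61 \left(-5\right) + \sqrt{-82} = -305 + i \sqrt{82}$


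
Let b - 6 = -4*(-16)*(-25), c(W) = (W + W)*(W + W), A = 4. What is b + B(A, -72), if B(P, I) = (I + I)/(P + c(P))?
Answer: -27134/17 ≈ -1596.1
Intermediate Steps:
c(W) = 4*W² (c(W) = (2*W)*(2*W) = 4*W²)
B(P, I) = 2*I/(P + 4*P²) (B(P, I) = (I + I)/(P + 4*P²) = (2*I)/(P + 4*P²) = 2*I/(P + 4*P²))
b = -1594 (b = 6 - 4*(-16)*(-25) = 6 + 64*(-25) = 6 - 1600 = -1594)
b + B(A, -72) = -1594 + 2*(-72)/(4*(1 + 4*4)) = -1594 + 2*(-72)*(¼)/(1 + 16) = -1594 + 2*(-72)*(¼)/17 = -1594 + 2*(-72)*(¼)*(1/17) = -1594 - 36/17 = -27134/17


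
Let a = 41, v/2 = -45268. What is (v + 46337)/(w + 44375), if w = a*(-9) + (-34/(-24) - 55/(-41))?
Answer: -21745908/21652309 ≈ -1.0043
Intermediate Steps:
v = -90536 (v = 2*(-45268) = -90536)
w = -180191/492 (w = 41*(-9) + (-34/(-24) - 55/(-41)) = -369 + (-34*(-1/24) - 55*(-1/41)) = -369 + (17/12 + 55/41) = -369 + 1357/492 = -180191/492 ≈ -366.24)
(v + 46337)/(w + 44375) = (-90536 + 46337)/(-180191/492 + 44375) = -44199/21652309/492 = -44199*492/21652309 = -21745908/21652309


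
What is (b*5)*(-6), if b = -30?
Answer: 900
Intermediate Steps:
(b*5)*(-6) = -30*5*(-6) = -150*(-6) = 900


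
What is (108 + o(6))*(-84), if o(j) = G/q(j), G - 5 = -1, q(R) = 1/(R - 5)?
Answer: -9408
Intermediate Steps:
q(R) = 1/(-5 + R)
G = 4 (G = 5 - 1 = 4)
o(j) = -20 + 4*j (o(j) = 4/(1/(-5 + j)) = 4*(-5 + j) = -20 + 4*j)
(108 + o(6))*(-84) = (108 + (-20 + 4*6))*(-84) = (108 + (-20 + 24))*(-84) = (108 + 4)*(-84) = 112*(-84) = -9408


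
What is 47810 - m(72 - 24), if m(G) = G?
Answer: 47762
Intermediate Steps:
47810 - m(72 - 24) = 47810 - (72 - 24) = 47810 - 1*48 = 47810 - 48 = 47762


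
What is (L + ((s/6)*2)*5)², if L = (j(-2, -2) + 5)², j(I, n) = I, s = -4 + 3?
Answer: 484/9 ≈ 53.778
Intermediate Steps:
s = -1
L = 9 (L = (-2 + 5)² = 3² = 9)
(L + ((s/6)*2)*5)² = (9 + (-1/6*2)*5)² = (9 + (-1*⅙*2)*5)² = (9 - ⅙*2*5)² = (9 - ⅓*5)² = (9 - 5/3)² = (22/3)² = 484/9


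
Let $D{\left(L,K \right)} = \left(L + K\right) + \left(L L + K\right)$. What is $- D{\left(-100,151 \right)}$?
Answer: $-10202$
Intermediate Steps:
$D{\left(L,K \right)} = L + L^{2} + 2 K$ ($D{\left(L,K \right)} = \left(K + L\right) + \left(L^{2} + K\right) = \left(K + L\right) + \left(K + L^{2}\right) = L + L^{2} + 2 K$)
$- D{\left(-100,151 \right)} = - (-100 + \left(-100\right)^{2} + 2 \cdot 151) = - (-100 + 10000 + 302) = \left(-1\right) 10202 = -10202$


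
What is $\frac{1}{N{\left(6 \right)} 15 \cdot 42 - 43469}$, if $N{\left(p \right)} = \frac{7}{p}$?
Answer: $- \frac{1}{42734} \approx -2.3401 \cdot 10^{-5}$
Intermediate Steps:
$\frac{1}{N{\left(6 \right)} 15 \cdot 42 - 43469} = \frac{1}{\frac{7}{6} \cdot 15 \cdot 42 - 43469} = \frac{1}{\frac{35}{2} \cdot 42 - 43469} = \frac{1}{735 - 43469} = \frac{1}{-42734} = - \frac{1}{42734}$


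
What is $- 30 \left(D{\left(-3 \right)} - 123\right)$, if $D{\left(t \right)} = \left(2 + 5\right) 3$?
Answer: $3060$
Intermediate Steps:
$D{\left(t \right)} = 21$ ($D{\left(t \right)} = 7 \cdot 3 = 21$)
$- 30 \left(D{\left(-3 \right)} - 123\right) = - 30 \left(21 - 123\right) = \left(-30\right) \left(-102\right) = 3060$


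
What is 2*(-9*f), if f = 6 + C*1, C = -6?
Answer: 0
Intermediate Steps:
f = 0 (f = 6 - 6*1 = 6 - 6 = 0)
2*(-9*f) = 2*(-9*0) = 2*0 = 0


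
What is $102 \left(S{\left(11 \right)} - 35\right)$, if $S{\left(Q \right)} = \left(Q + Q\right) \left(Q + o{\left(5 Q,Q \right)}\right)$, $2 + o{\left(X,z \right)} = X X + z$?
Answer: $6829410$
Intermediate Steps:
$o{\left(X,z \right)} = -2 + z + X^{2}$ ($o{\left(X,z \right)} = -2 + \left(X X + z\right) = -2 + \left(X^{2} + z\right) = -2 + \left(z + X^{2}\right) = -2 + z + X^{2}$)
$S{\left(Q \right)} = 2 Q \left(-2 + 2 Q + 25 Q^{2}\right)$ ($S{\left(Q \right)} = \left(Q + Q\right) \left(Q + \left(-2 + Q + \left(5 Q\right)^{2}\right)\right) = 2 Q \left(Q + \left(-2 + Q + 25 Q^{2}\right)\right) = 2 Q \left(-2 + 2 Q + 25 Q^{2}\right)$)
$102 \left(S{\left(11 \right)} - 35\right) = 102 \left(2 \cdot 11 \left(-2 + 2 \cdot 11 + 25 \cdot 11^{2}\right) - 35\right) = 102 \left(2 \cdot 11 \left(-2 + 22 + 25 \cdot 121\right) - 35\right) = 102 \left(2 \cdot 11 \left(-2 + 22 + 3025\right) - 35\right) = 102 \left(2 \cdot 11 \cdot 3045 - 35\right) = 102 \left(66990 - 35\right) = 102 \cdot 66955 = 6829410$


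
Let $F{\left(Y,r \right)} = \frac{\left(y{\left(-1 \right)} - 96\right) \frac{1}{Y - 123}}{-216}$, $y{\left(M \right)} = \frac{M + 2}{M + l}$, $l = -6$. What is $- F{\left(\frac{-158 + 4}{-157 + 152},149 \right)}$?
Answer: $\frac{3365}{697032} \approx 0.0048276$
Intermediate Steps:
$y{\left(M \right)} = \frac{2 + M}{-6 + M}$ ($y{\left(M \right)} = \frac{M + 2}{M - 6} = \frac{2 + M}{-6 + M}$)
$F{\left(Y,r \right)} = \frac{673}{1512 \left(-123 + Y\right)}$ ($F{\left(Y,r \right)} = \frac{\left(\frac{2 - 1}{-6 - 1} - 96\right) \frac{1}{Y - 123}}{-216} = \frac{\frac{1}{-7} \cdot 1 - 96}{-123 + Y} \left(- \frac{1}{216}\right) = \frac{\left(- \frac{1}{7}\right) 1 - 96}{-123 + Y} \left(- \frac{1}{216}\right) = \frac{- \frac{1}{7} - 96}{-123 + Y} \left(- \frac{1}{216}\right) = - \frac{673}{7 \left(-123 + Y\right)} \left(- \frac{1}{216}\right) = \frac{673}{1512 \left(-123 + Y\right)}$)
$- F{\left(\frac{-158 + 4}{-157 + 152},149 \right)} = - \frac{673}{1512 \left(-123 + \frac{-158 + 4}{-157 + 152}\right)} = - \frac{673}{1512 \left(-123 - \frac{154}{-5}\right)} = - \frac{673}{1512 \left(-123 - - \frac{154}{5}\right)} = - \frac{673}{1512 \left(-123 + \frac{154}{5}\right)} = - \frac{673}{1512 \left(- \frac{461}{5}\right)} = - \frac{673 \left(-5\right)}{1512 \cdot 461} = \left(-1\right) \left(- \frac{3365}{697032}\right) = \frac{3365}{697032}$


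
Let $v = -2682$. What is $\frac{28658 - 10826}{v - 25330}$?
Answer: $- \frac{4458}{7003} \approx -0.63658$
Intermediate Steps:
$\frac{28658 - 10826}{v - 25330} = \frac{28658 - 10826}{-2682 - 25330} = \frac{17832}{-2682 - 25330} = \frac{17832}{-28012} = 17832 \left(- \frac{1}{28012}\right) = - \frac{4458}{7003}$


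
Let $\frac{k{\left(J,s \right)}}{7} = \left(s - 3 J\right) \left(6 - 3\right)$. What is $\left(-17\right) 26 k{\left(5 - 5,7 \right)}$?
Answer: $-64974$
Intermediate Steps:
$k{\left(J,s \right)} = - 63 J + 21 s$ ($k{\left(J,s \right)} = 7 \left(s - 3 J\right) \left(6 - 3\right) = 7 \left(s - 3 J\right) 3 = 7 \left(- 9 J + 3 s\right) = - 63 J + 21 s$)
$\left(-17\right) 26 k{\left(5 - 5,7 \right)} = \left(-17\right) 26 \left(- 63 \left(5 - 5\right) + 21 \cdot 7\right) = - 442 \left(- 63 \left(5 - 5\right) + 147\right) = - 442 \left(\left(-63\right) 0 + 147\right) = - 442 \left(0 + 147\right) = \left(-442\right) 147 = -64974$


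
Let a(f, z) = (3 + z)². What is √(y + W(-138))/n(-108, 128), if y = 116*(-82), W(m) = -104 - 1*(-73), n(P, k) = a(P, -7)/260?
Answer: 65*I*√9543/4 ≈ 1587.4*I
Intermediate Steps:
n(P, k) = 4/65 (n(P, k) = (3 - 7)²/260 = (-4)²*(1/260) = 16*(1/260) = 4/65)
W(m) = -31 (W(m) = -104 + 73 = -31)
y = -9512
√(y + W(-138))/n(-108, 128) = √(-9512 - 31)/(4/65) = √(-9543)*(65/4) = (I*√9543)*(65/4) = 65*I*√9543/4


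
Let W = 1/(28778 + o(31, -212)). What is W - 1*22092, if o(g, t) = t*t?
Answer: -1628666423/73722 ≈ -22092.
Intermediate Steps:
o(g, t) = t²
W = 1/73722 (W = 1/(28778 + (-212)²) = 1/(28778 + 44944) = 1/73722 ≈ 1.3564e-5)
W - 1*22092 = 1/73722 - 1*22092 = 1/73722 - 22092 = -1628666423/73722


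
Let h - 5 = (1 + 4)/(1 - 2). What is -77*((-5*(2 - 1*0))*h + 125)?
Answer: -9625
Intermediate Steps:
h = 0 (h = 5 + (1 + 4)/(1 - 2) = 5 + 5/(-1) = 5 + 5*(-1) = 5 - 5 = 0)
-77*((-5*(2 - 1*0))*h + 125) = -77*(-5*(2 - 1*0)*0 + 125) = -77*(-5*(2 + 0)*0 + 125) = -77*(-5*2*0 + 125) = -77*(-10*0 + 125) = -77*(0 + 125) = -77*125 = -9625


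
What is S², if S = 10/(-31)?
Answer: 100/961 ≈ 0.10406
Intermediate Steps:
S = -10/31 (S = -1/31*10 = -10/31 ≈ -0.32258)
S² = (-10/31)² = 100/961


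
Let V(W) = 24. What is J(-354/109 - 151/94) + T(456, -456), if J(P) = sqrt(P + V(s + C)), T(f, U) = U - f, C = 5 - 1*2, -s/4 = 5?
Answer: -912 + sqrt(2009947574)/10246 ≈ -907.62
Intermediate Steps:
s = -20 (s = -4*5 = -20)
C = 3 (C = 5 - 2 = 3)
J(P) = sqrt(24 + P) (J(P) = sqrt(P + 24) = sqrt(24 + P))
J(-354/109 - 151/94) + T(456, -456) = sqrt(24 + (-354/109 - 151/94)) + (-456 - 1*456) = sqrt(24 + (-354*1/109 - 151*1/94)) + (-456 - 456) = sqrt(24 + (-354/109 - 151/94)) - 912 = sqrt(24 - 49735/10246) - 912 = sqrt(196169/10246) - 912 = sqrt(2009947574)/10246 - 912 = -912 + sqrt(2009947574)/10246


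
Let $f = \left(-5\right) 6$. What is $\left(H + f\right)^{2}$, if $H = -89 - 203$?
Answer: $103684$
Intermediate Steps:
$f = -30$
$H = -292$
$\left(H + f\right)^{2} = \left(-292 - 30\right)^{2} = \left(-322\right)^{2} = 103684$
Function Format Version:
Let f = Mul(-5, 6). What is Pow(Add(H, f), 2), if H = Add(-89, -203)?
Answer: 103684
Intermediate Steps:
f = -30
H = -292
Pow(Add(H, f), 2) = Pow(Add(-292, -30), 2) = Pow(-322, 2) = 103684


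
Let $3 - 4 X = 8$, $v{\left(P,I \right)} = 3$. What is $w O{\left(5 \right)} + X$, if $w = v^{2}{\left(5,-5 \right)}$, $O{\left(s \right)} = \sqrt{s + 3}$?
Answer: $- \frac{5}{4} + 18 \sqrt{2} \approx 24.206$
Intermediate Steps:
$X = - \frac{5}{4}$ ($X = \frac{3}{4} - 2 = - \frac{5}{4} \approx -1.25$)
$O{\left(s \right)} = \sqrt{3 + s}$
$w = 9$ ($w = 3^{2} = 9$)
$w O{\left(5 \right)} + X = 9 \sqrt{3 + 5} - \frac{5}{4} = 9 \sqrt{8} - \frac{5}{4} = 9 \cdot 2 \sqrt{2} - \frac{5}{4} = 18 \sqrt{2} - \frac{5}{4} = - \frac{5}{4} + 18 \sqrt{2}$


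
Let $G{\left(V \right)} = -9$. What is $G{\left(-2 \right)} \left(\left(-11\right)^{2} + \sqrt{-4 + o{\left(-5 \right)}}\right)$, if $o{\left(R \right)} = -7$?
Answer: $-1089 - 9 i \sqrt{11} \approx -1089.0 - 29.85 i$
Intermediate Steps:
$G{\left(-2 \right)} \left(\left(-11\right)^{2} + \sqrt{-4 + o{\left(-5 \right)}}\right) = - 9 \left(\left(-11\right)^{2} + \sqrt{-4 - 7}\right) = - 9 \left(121 + \sqrt{-11}\right) = - 9 \left(121 + i \sqrt{11}\right) = -1089 - 9 i \sqrt{11}$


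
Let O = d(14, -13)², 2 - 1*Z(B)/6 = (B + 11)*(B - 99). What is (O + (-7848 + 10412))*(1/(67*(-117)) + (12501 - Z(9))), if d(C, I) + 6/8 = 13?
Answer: 31941668875/6968 ≈ 4.5840e+6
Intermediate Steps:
d(C, I) = 49/4 (d(C, I) = -¾ + 13 = 49/4)
Z(B) = 12 - 6*(-99 + B)*(11 + B) (Z(B) = 12 - 6*(B + 11)*(B - 99) = 12 - 6*(11 + B)*(-99 + B) = 12 - 6*(-99 + B)*(11 + B))
O = 2401/16 (O = (49/4)² = 2401/16 ≈ 150.06)
(O + (-7848 + 10412))*(1/(67*(-117)) + (12501 - Z(9))) = (2401/16 + (-7848 + 10412))*(1/(67*(-117)) + (12501 - (6546 - 6*9² + 528*9))) = (2401/16 + 2564)*(1/(-7839) + (12501 - (6546 - 6*81 + 4752))) = 43425*(-1/7839 + (12501 - (6546 - 486 + 4752)))/16 = 43425*(-1/7839 + (12501 - 1*10812))/16 = 43425*(-1/7839 + (12501 - 10812))/16 = 43425*(-1/7839 + 1689)/16 = (43425/16)*(13240070/7839) = 31941668875/6968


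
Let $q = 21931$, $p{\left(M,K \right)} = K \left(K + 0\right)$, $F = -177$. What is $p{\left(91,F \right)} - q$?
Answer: $9398$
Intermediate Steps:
$p{\left(M,K \right)} = K^{2}$ ($p{\left(M,K \right)} = K K = K^{2}$)
$p{\left(91,F \right)} - q = \left(-177\right)^{2} - 21931 = 31329 - 21931 = 9398$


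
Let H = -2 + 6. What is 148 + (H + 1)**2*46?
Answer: 1298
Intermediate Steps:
H = 4
148 + (H + 1)**2*46 = 148 + (4 + 1)**2*46 = 148 + 5**2*46 = 148 + 25*46 = 148 + 1150 = 1298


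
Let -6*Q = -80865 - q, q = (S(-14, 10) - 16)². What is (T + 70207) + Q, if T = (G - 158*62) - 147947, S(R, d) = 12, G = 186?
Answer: -443219/6 ≈ -73870.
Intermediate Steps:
q = 16 (q = (12 - 16)² = (-4)² = 16)
T = -157557 (T = (186 - 158*62) - 147947 = (186 - 9796) - 147947 = -9610 - 147947 = -157557)
Q = 80881/6 (Q = -(-80865 - 1*16)/6 = -(-80865 - 16)/6 = -⅙*(-80881) = 80881/6 ≈ 13480.)
(T + 70207) + Q = (-157557 + 70207) + 80881/6 = -87350 + 80881/6 = -443219/6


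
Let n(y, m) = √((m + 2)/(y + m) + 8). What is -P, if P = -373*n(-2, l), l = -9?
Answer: 373*√1045/11 ≈ 1096.2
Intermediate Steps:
n(y, m) = √(8 + (2 + m)/(m + y)) (n(y, m) = √((2 + m)/(m + y) + 8) = √(8 + (2 + m)/(m + y)))
P = -373*√1045/11 (P = -373*√95*√(-1/(-9 - 2)) = -373*√95*√(-1/(-11)) = -373*√1045/11 ≈ -1096.2)
-P = -(-373)*√1045/11 = 373*√1045/11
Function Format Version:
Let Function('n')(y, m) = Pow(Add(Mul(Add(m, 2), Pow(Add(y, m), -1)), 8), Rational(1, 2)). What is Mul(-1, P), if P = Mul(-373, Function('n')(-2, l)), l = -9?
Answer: Mul(Rational(373, 11), Pow(1045, Rational(1, 2))) ≈ 1096.2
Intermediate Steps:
Function('n')(y, m) = Pow(Add(8, Mul(Pow(Add(m, y), -1), Add(2, m))), Rational(1, 2)) (Function('n')(y, m) = Pow(Add(Mul(Add(2, m), Pow(Add(m, y), -1)), 8), Rational(1, 2)) = Pow(Add(Mul(Pow(Add(m, y), -1), Add(2, m)), 8), Rational(1, 2)) = Pow(Add(8, Mul(Pow(Add(m, y), -1), Add(2, m))), Rational(1, 2)))
P = Mul(Rational(-373, 11), Pow(1045, Rational(1, 2))) (P = Mul(-373, Pow(Mul(Pow(Add(-9, -2), -1), Add(2, Mul(8, -2), Mul(9, -9))), Rational(1, 2))) = Mul(-373, Pow(Mul(Pow(-11, -1), Add(2, -16, -81)), Rational(1, 2))) = Mul(-373, Pow(Mul(Rational(-1, 11), -95), Rational(1, 2))) = Mul(-373, Pow(Rational(95, 11), Rational(1, 2))) = Mul(-373, Mul(Rational(1, 11), Pow(1045, Rational(1, 2)))) = Mul(Rational(-373, 11), Pow(1045, Rational(1, 2))) ≈ -1096.2)
Mul(-1, P) = Mul(-1, Mul(Rational(-373, 11), Pow(1045, Rational(1, 2)))) = Mul(Rational(373, 11), Pow(1045, Rational(1, 2)))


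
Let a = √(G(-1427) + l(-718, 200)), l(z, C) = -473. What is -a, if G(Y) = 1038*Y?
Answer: -I*√1481699 ≈ -1217.3*I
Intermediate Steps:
a = I*√1481699 (a = √(1038*(-1427) - 473) = √(-1481226 - 473) = √(-1481699) = I*√1481699 ≈ 1217.3*I)
-a = -I*√1481699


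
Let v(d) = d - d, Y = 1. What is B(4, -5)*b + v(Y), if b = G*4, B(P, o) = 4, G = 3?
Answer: 48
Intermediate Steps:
v(d) = 0
b = 12 (b = 3*4 = 12)
B(4, -5)*b + v(Y) = 4*12 + 0 = 48 + 0 = 48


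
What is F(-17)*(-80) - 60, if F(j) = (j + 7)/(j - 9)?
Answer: -1180/13 ≈ -90.769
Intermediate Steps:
F(j) = (7 + j)/(-9 + j)
F(-17)*(-80) - 60 = ((7 - 17)/(-9 - 17))*(-80) - 60 = (-10/(-26))*(-80) - 60 = -1/26*(-10)*(-80) - 60 = (5/13)*(-80) - 60 = -400/13 - 60 = -1180/13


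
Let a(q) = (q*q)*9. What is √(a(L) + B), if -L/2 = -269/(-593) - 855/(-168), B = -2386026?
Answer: 9*I*√8117349313807/16604 ≈ 1544.3*I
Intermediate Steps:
L = -184069/16604 (L = -2*(-269/(-593) - 855/(-168)) = -2*(-269*(-1/593) - 855*(-1/168)) = -2*(269/593 + 285/56) = -2*184069/33208 = -184069/16604 ≈ -11.086)
a(q) = 9*q² (a(q) = q²*9 = 9*q²)
√(a(L) + B) = √(9*(-184069/16604)² - 2386026) = √(9*(33881396761/275692816) - 2386026) = √(304932570849/275692816 - 2386026) = √(-657505294418367/275692816) = 9*I*√8117349313807/16604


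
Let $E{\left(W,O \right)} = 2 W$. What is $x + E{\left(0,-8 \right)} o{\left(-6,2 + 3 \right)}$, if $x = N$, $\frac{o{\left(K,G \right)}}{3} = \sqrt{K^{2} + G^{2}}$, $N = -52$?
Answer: $-52$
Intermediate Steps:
$o{\left(K,G \right)} = 3 \sqrt{G^{2} + K^{2}}$ ($o{\left(K,G \right)} = 3 \sqrt{K^{2} + G^{2}} = 3 \sqrt{G^{2} + K^{2}}$)
$x = -52$
$x + E{\left(0,-8 \right)} o{\left(-6,2 + 3 \right)} = -52 + 2 \cdot 0 \cdot 3 \sqrt{\left(2 + 3\right)^{2} + \left(-6\right)^{2}} = -52 + 0 \cdot 3 \sqrt{5^{2} + 36} = -52 + 0 \cdot 3 \sqrt{25 + 36} = -52 + 0 \cdot 3 \sqrt{61} = -52 + 0 = -52$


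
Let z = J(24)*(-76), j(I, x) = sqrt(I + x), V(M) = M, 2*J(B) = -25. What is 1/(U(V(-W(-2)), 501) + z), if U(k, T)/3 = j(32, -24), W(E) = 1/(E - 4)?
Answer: 475/451214 - 3*sqrt(2)/451214 ≈ 0.0010433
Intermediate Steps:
J(B) = -25/2 (J(B) = (1/2)*(-25) = -25/2)
W(E) = 1/(-4 + E)
U(k, T) = 6*sqrt(2) (U(k, T) = 3*sqrt(32 - 24) = 3*sqrt(8) = 3*(2*sqrt(2)) = 6*sqrt(2))
z = 950 (z = -25/2*(-76) = 950)
1/(U(V(-W(-2)), 501) + z) = 1/(6*sqrt(2) + 950) = 1/(950 + 6*sqrt(2))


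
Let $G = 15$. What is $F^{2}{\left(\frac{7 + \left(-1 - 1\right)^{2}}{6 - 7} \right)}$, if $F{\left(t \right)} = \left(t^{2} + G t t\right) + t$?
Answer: $3705625$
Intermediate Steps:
$F{\left(t \right)} = t + 16 t^{2}$ ($F{\left(t \right)} = \left(t^{2} + 15 t t\right) + t = \left(t^{2} + 15 t^{2}\right) + t = 16 t^{2} + t = t + 16 t^{2}$)
$F^{2}{\left(\frac{7 + \left(-1 - 1\right)^{2}}{6 - 7} \right)} = \left(\frac{7 + \left(-1 - 1\right)^{2}}{6 - 7} \left(1 + 16 \frac{7 + \left(-1 - 1\right)^{2}}{6 - 7}\right)\right)^{2} = \left(\frac{7 + \left(-2\right)^{2}}{-1} \left(1 + 16 \frac{7 + \left(-2\right)^{2}}{-1}\right)\right)^{2} = \left(\left(7 + 4\right) \left(-1\right) \left(1 + 16 \left(7 + 4\right) \left(-1\right)\right)\right)^{2} = \left(11 \left(-1\right) \left(1 + 16 \cdot 11 \left(-1\right)\right)\right)^{2} = \left(- 11 \left(1 + 16 \left(-11\right)\right)\right)^{2} = \left(- 11 \left(1 - 176\right)\right)^{2} = \left(\left(-11\right) \left(-175\right)\right)^{2} = 1925^{2} = 3705625$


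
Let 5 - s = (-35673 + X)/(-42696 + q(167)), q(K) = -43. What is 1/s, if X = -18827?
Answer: 42739/159195 ≈ 0.26847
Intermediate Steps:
s = 159195/42739 (s = 5 - (-35673 - 18827)/(-42696 - 43) = 5 - (-54500)/(-42739) = 5 - (-54500)*(-1)/42739 = 5 - 1*54500/42739 = 5 - 54500/42739 = 159195/42739 ≈ 3.7248)
1/s = 1/(159195/42739) = 42739/159195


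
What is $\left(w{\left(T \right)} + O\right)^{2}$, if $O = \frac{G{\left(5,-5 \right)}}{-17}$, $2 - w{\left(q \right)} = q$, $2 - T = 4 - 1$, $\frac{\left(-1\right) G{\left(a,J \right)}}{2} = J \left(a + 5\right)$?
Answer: $\frac{2401}{289} \approx 8.308$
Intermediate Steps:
$G{\left(a,J \right)} = - 2 J \left(5 + a\right)$ ($G{\left(a,J \right)} = - 2 J \left(a + 5\right) = - 2 J \left(5 + a\right)$)
$T = -1$ ($T = 2 - \left(4 - 1\right) = 2 - 3 = -1$)
$w{\left(q \right)} = 2 - q$
$O = - \frac{100}{17}$ ($O = \frac{\left(-2\right) \left(-5\right) \left(5 + 5\right)}{-17} = \left(-2\right) \left(-5\right) 10 \left(- \frac{1}{17}\right) = 100 \left(- \frac{1}{17}\right) = - \frac{100}{17} \approx -5.8824$)
$\left(w{\left(T \right)} + O\right)^{2} = \left(\left(2 - -1\right) - \frac{100}{17}\right)^{2} = \left(\left(2 + 1\right) - \frac{100}{17}\right)^{2} = \left(3 - \frac{100}{17}\right)^{2} = \left(- \frac{49}{17}\right)^{2} = \frac{2401}{289}$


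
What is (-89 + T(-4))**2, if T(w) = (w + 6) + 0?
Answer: 7569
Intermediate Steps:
T(w) = 6 + w (T(w) = (6 + w) + 0 = 6 + w)
(-89 + T(-4))**2 = (-89 + (6 - 4))**2 = (-89 + 2)**2 = (-87)**2 = 7569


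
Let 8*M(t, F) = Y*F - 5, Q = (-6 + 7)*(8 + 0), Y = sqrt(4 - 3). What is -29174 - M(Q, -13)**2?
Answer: -466865/16 ≈ -29179.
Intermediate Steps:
Y = 1 (Y = sqrt(1) = 1)
Q = 8 (Q = 1*8 = 8)
M(t, F) = -5/8 + F/8 (M(t, F) = (1*F - 5)/8 = (F - 5)/8 = (-5 + F)/8 = -5/8 + F/8)
-29174 - M(Q, -13)**2 = -29174 - (-5/8 + (1/8)*(-13))**2 = -29174 - (-5/8 - 13/8)**2 = -29174 - (-9/4)**2 = -29174 - 1*81/16 = -29174 - 81/16 = -466865/16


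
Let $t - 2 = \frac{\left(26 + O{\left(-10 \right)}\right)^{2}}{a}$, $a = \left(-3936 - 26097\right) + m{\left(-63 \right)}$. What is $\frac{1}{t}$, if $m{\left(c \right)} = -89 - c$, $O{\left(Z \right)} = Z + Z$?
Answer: $\frac{30059}{60082} \approx 0.5003$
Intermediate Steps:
$O{\left(Z \right)} = 2 Z$
$a = -30059$ ($a = \left(-3936 - 26097\right) - 26 = -30033 + \left(-89 + 63\right) = -30033 - 26 = -30059$)
$t = \frac{60082}{30059}$ ($t = 2 + \frac{\left(26 + 2 \left(-10\right)\right)^{2}}{-30059} = 2 + \left(26 - 20\right)^{2} \left(- \frac{1}{30059}\right) = 2 + 6^{2} \left(- \frac{1}{30059}\right) = 2 + 36 \left(- \frac{1}{30059}\right) = 2 - \frac{36}{30059} = \frac{60082}{30059} \approx 1.9988$)
$\frac{1}{t} = \frac{1}{\frac{60082}{30059}} = \frac{30059}{60082}$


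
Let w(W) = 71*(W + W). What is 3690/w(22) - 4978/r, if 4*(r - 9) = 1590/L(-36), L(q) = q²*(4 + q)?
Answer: -19502016183/35296514 ≈ -552.52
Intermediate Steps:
w(W) = 142*W (w(W) = 71*(2*W) = 142*W)
r = 248567/27648 (r = 9 + (1590/(((-36)²*(4 - 36))))/4 = 9 + (1590/((1296*(-32))))/4 = 9 + (1590/(-41472))/4 = 9 + (1590*(-1/41472))/4 = 9 + (¼)*(-265/6912) = 9 - 265/27648 = 248567/27648 ≈ 8.9904)
3690/w(22) - 4978/r = 3690/((142*22)) - 4978/248567/27648 = 3690/3124 - 4978*27648/248567 = 3690*(1/3124) - 137631744/248567 = 1845/1562 - 137631744/248567 = -19502016183/35296514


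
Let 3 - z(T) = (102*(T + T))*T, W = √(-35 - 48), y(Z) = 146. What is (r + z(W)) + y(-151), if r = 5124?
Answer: 22205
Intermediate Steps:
W = I*√83 (W = √(-83) = I*√83 ≈ 9.1104*I)
z(T) = 3 - 204*T² (z(T) = 3 - 102*(T + T)*T = 3 - 102*(2*T)*T = 3 - 204*T*T = 3 - 204*T²)
(r + z(W)) + y(-151) = (5124 + (3 - 204*(I*√83)²)) + 146 = (5124 + (3 - 204*(-83))) + 146 = (5124 + (3 + 16932)) + 146 = (5124 + 16935) + 146 = 22059 + 146 = 22205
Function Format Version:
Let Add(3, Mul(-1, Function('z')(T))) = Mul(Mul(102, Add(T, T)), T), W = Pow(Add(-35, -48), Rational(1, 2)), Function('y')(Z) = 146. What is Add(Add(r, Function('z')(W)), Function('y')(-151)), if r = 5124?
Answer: 22205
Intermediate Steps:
W = Mul(I, Pow(83, Rational(1, 2))) (W = Pow(-83, Rational(1, 2)) = Mul(I, Pow(83, Rational(1, 2))) ≈ Mul(9.1104, I))
Function('z')(T) = Add(3, Mul(-204, Pow(T, 2))) (Function('z')(T) = Add(3, Mul(-1, Mul(Mul(102, Add(T, T)), T))) = Add(3, Mul(-1, Mul(Mul(102, Mul(2, T)), T))) = Add(3, Mul(-1, Mul(Mul(204, T), T))) = Add(3, Mul(-1, Mul(204, Pow(T, 2)))) = Add(3, Mul(-204, Pow(T, 2))))
Add(Add(r, Function('z')(W)), Function('y')(-151)) = Add(Add(5124, Add(3, Mul(-204, Pow(Mul(I, Pow(83, Rational(1, 2))), 2)))), 146) = Add(Add(5124, Add(3, Mul(-204, -83))), 146) = Add(Add(5124, Add(3, 16932)), 146) = Add(Add(5124, 16935), 146) = Add(22059, 146) = 22205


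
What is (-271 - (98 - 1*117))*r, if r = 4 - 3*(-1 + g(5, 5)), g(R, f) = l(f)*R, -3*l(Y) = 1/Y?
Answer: -2016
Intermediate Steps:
l(Y) = -1/(3*Y)
g(R, f) = -R/(3*f) (g(R, f) = (-1/(3*f))*R = -R/(3*f))
r = 8 (r = 4 - 3*(-1 - 1/3*5/5) = 4 - 3*(-1 - 1/3*5*1/5) = 4 - 3*(-1 - 1/3) = 4 - 3*(-4/3) = 4 + 4 = 8)
(-271 - (98 - 1*117))*r = (-271 - (98 - 1*117))*8 = (-271 - (98 - 117))*8 = (-271 - 1*(-19))*8 = (-271 + 19)*8 = -252*8 = -2016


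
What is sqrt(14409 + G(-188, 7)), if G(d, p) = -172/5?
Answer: sqrt(359365)/5 ≈ 119.89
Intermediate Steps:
G(d, p) = -172/5 (G(d, p) = -172*1/5 = -172/5)
sqrt(14409 + G(-188, 7)) = sqrt(14409 - 172/5) = sqrt(71873/5) = sqrt(359365)/5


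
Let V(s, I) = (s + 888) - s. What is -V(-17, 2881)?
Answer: -888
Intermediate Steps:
V(s, I) = 888 (V(s, I) = (888 + s) - s = 888)
-V(-17, 2881) = -1*888 = -888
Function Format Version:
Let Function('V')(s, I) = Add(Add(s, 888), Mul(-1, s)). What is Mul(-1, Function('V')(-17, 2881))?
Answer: -888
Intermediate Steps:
Function('V')(s, I) = 888 (Function('V')(s, I) = Add(Add(888, s), Mul(-1, s)) = 888)
Mul(-1, Function('V')(-17, 2881)) = Mul(-1, 888) = -888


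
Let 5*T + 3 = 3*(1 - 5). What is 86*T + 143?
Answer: -115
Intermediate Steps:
T = -3 (T = -⅗ + (3*(1 - 5))/5 = -⅗ + (3*(-4))/5 = -⅗ + (⅕)*(-12) = -⅗ - 12/5 = -3)
86*T + 143 = 86*(-3) + 143 = -258 + 143 = -115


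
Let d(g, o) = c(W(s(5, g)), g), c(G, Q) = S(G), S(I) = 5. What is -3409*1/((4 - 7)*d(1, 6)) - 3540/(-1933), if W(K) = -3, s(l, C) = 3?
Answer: 6642697/28995 ≈ 229.10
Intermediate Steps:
c(G, Q) = 5
d(g, o) = 5
-3409*1/((4 - 7)*d(1, 6)) - 3540/(-1933) = -3409*1/(5*(4 - 7)) - 3540/(-1933) = -3409/((-3*5)) - 3540*(-1/1933) = -3409/(-15) + 3540/1933 = -3409*(-1/15) + 3540/1933 = 3409/15 + 3540/1933 = 6642697/28995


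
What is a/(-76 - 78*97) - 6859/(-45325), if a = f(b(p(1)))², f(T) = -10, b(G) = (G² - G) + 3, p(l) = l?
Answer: 23941989/173186825 ≈ 0.13824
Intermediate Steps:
b(G) = 3 + G² - G
a = 100 (a = (-10)² = 100)
a/(-76 - 78*97) - 6859/(-45325) = 100/(-76 - 78*97) - 6859/(-45325) = 100/(-76 - 7566) - 6859*(-1/45325) = 100/(-7642) + 6859/45325 = 100*(-1/7642) + 6859/45325 = -50/3821 + 6859/45325 = 23941989/173186825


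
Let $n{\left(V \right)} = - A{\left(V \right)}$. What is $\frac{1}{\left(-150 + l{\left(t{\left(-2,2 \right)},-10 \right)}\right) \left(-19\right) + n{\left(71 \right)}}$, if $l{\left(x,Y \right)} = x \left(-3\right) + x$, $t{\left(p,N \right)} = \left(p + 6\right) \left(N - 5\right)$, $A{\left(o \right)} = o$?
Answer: $\frac{1}{2323} \approx 0.00043048$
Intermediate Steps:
$t{\left(p,N \right)} = \left(-5 + N\right) \left(6 + p\right)$ ($t{\left(p,N \right)} = \left(6 + p\right) \left(-5 + N\right) = \left(-5 + N\right) \left(6 + p\right)$)
$l{\left(x,Y \right)} = - 2 x$ ($l{\left(x,Y \right)} = - 3 x + x = - 2 x$)
$n{\left(V \right)} = - V$
$\frac{1}{\left(-150 + l{\left(t{\left(-2,2 \right)},-10 \right)}\right) \left(-19\right) + n{\left(71 \right)}} = \frac{1}{\left(-150 - 2 \left(-30 - -10 + 6 \cdot 2 + 2 \left(-2\right)\right)\right) \left(-19\right) - 71} = \frac{1}{\left(-150 - 2 \left(-30 + 10 + 12 - 4\right)\right) \left(-19\right) - 71} = \frac{1}{\left(-150 - -24\right) \left(-19\right) - 71} = \frac{1}{\left(-150 + 24\right) \left(-19\right) - 71} = \frac{1}{\left(-126\right) \left(-19\right) - 71} = \frac{1}{2394 - 71} = \frac{1}{2323}$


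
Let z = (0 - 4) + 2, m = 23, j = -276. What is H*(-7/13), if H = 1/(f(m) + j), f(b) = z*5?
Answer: 7/3718 ≈ 0.0018827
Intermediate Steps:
z = -2 (z = -4 + 2 = -2)
f(b) = -10 (f(b) = -2*5 = -10)
H = -1/286 (H = 1/(-10 - 276) = 1/(-286) = -1/286 ≈ -0.0034965)
H*(-7/13) = -(-7)/(286*13) = -1/286*(-7/13) = 7/3718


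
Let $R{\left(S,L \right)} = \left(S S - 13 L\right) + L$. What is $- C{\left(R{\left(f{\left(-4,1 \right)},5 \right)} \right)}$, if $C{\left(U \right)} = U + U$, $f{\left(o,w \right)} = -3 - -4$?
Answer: $118$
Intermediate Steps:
$f{\left(o,w \right)} = 1$ ($f{\left(o,w \right)} = -3 + 4 = 1$)
$R{\left(S,L \right)} = S^{2} - 12 L$ ($R{\left(S,L \right)} = \left(S^{2} - 13 L\right) + L = S^{2} - 12 L$)
$C{\left(U \right)} = 2 U$
$- C{\left(R{\left(f{\left(-4,1 \right)},5 \right)} \right)} = - 2 \left(1^{2} - 60\right) = - 2 \left(1 - 60\right) = - 2 \left(-59\right) = \left(-1\right) \left(-118\right) = 118$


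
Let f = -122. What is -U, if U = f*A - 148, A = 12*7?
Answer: 10396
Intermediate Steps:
A = 84
U = -10396 (U = -122*84 - 148 = -10248 - 148 = -10396)
-U = -1*(-10396) = 10396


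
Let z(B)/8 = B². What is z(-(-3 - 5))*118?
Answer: 60416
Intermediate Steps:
z(B) = 8*B²
z(-(-3 - 5))*118 = (8*(-(-3 - 5))²)*118 = (8*(-1*(-8))²)*118 = (8*8²)*118 = (8*64)*118 = 512*118 = 60416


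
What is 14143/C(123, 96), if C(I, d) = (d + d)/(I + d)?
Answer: 1032439/64 ≈ 16132.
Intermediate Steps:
C(I, d) = 2*d/(I + d) (C(I, d) = (2*d)/(I + d) = 2*d/(I + d))
14143/C(123, 96) = 14143/((2*96/(123 + 96))) = 14143/((2*96/219)) = 14143/((2*96*(1/219))) = 14143/(64/73) = 14143*(73/64) = 1032439/64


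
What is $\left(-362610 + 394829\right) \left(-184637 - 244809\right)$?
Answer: $-13836320674$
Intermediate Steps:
$\left(-362610 + 394829\right) \left(-184637 - 244809\right) = 32219 \left(-184637 - 244809\right) = 32219 \left(-429446\right) = -13836320674$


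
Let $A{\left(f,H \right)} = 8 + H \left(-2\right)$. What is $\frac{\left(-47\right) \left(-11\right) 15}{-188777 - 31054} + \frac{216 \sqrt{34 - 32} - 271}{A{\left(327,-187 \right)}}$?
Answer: $- \frac{20845537}{27991814} + \frac{108 \sqrt{2}}{191} \approx 0.054959$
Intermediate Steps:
$A{\left(f,H \right)} = 8 - 2 H$
$\frac{\left(-47\right) \left(-11\right) 15}{-188777 - 31054} + \frac{216 \sqrt{34 - 32} - 271}{A{\left(327,-187 \right)}} = \frac{\left(-47\right) \left(-11\right) 15}{-188777 - 31054} + \frac{216 \sqrt{34 - 32} - 271}{8 - -374} = \frac{517 \cdot 15}{-188777 - 31054} + \frac{216 \sqrt{2} - 271}{8 + 374} = \frac{7755}{-219831} + \frac{-271 + 216 \sqrt{2}}{382} = 7755 \left(- \frac{1}{219831}\right) + \left(-271 + 216 \sqrt{2}\right) \frac{1}{382} = - \frac{2585}{73277} - \left(\frac{271}{382} - \frac{108 \sqrt{2}}{191}\right) = - \frac{20845537}{27991814} + \frac{108 \sqrt{2}}{191}$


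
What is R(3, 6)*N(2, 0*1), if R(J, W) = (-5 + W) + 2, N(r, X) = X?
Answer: 0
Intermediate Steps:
R(J, W) = -3 + W
R(3, 6)*N(2, 0*1) = (-3 + 6)*(0*1) = 3*0 = 0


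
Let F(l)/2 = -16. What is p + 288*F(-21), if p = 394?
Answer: -8822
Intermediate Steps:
F(l) = -32 (F(l) = 2*(-16) = -32)
p + 288*F(-21) = 394 + 288*(-32) = 394 - 9216 = -8822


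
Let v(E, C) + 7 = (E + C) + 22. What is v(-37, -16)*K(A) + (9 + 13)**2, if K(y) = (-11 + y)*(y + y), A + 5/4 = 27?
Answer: -113527/4 ≈ -28382.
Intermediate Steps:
A = 103/4 (A = -5/4 + 27 = 103/4 ≈ 25.750)
v(E, C) = 15 + C + E (v(E, C) = -7 + ((E + C) + 22) = -7 + ((C + E) + 22) = -7 + (22 + C + E) = 15 + C + E)
K(y) = 2*y*(-11 + y) (K(y) = (-11 + y)*(2*y) = 2*y*(-11 + y))
v(-37, -16)*K(A) + (9 + 13)**2 = (15 - 16 - 37)*(2*(103/4)*(-11 + 103/4)) + (9 + 13)**2 = -76*103*59/(4*4) + 22**2 = -38*6077/8 + 484 = -115463/4 + 484 = -113527/4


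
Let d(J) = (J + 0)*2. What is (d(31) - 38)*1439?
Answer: 34536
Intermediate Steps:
d(J) = 2*J (d(J) = J*2 = 2*J)
(d(31) - 38)*1439 = (2*31 - 38)*1439 = (62 - 38)*1439 = 24*1439 = 34536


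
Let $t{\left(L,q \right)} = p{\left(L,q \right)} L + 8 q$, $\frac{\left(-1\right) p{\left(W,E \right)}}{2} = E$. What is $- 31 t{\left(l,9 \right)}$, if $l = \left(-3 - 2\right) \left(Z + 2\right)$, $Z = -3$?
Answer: $558$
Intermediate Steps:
$p{\left(W,E \right)} = - 2 E$
$l = 5$ ($l = \left(-3 - 2\right) \left(-3 + 2\right) = \left(-5\right) \left(-1\right) = 5$)
$t{\left(L,q \right)} = 8 q - 2 L q$ ($t{\left(L,q \right)} = - 2 q L + 8 q = - 2 L q + 8 q = 8 q - 2 L q$)
$- 31 t{\left(l,9 \right)} = - 31 \cdot 2 \cdot 9 \left(4 - 5\right) = - 31 \cdot 2 \cdot 9 \left(-1\right) = - 31 \left(-18\right) = \left(-1\right) \left(-558\right) = 558$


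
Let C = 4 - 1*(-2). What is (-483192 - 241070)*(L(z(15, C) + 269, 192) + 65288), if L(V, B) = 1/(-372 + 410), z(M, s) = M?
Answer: -898427093795/19 ≈ -4.7286e+10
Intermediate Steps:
C = 6 (C = 4 + 2 = 6)
L(V, B) = 1/38
(-483192 - 241070)*(L(z(15, C) + 269, 192) + 65288) = (-483192 - 241070)*(1/38 + 65288) = -724262*2480945/38 = -898427093795/19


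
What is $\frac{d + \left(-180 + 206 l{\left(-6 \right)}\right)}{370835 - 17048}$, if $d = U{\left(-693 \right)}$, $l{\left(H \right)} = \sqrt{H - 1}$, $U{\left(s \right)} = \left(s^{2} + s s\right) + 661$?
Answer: $\frac{960979}{353787} + \frac{206 i \sqrt{7}}{353787} \approx 2.7163 + 0.0015405 i$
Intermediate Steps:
$U{\left(s \right)} = 661 + 2 s^{2}$ ($U{\left(s \right)} = \left(s^{2} + s^{2}\right) + 661 = 2 s^{2} + 661 = 661 + 2 s^{2}$)
$l{\left(H \right)} = \sqrt{-1 + H}$
$d = 961159$ ($d = 661 + 2 \left(-693\right)^{2} = 661 + 2 \cdot 480249 = 661 + 960498 = 961159$)
$\frac{d + \left(-180 + 206 l{\left(-6 \right)}\right)}{370835 - 17048} = \frac{961159 - \left(180 - 206 \sqrt{-1 - 6}\right)}{370835 - 17048} = \frac{961159 - \left(180 - 206 \sqrt{-7}\right)}{370835 + \left(-48324 + 31276\right)} = \frac{961159 - \left(180 - 206 i \sqrt{7}\right)}{370835 - 17048} = \frac{961159 - \left(180 - 206 i \sqrt{7}\right)}{353787} = \left(960979 + 206 i \sqrt{7}\right) \frac{1}{353787} = \frac{960979}{353787} + \frac{206 i \sqrt{7}}{353787}$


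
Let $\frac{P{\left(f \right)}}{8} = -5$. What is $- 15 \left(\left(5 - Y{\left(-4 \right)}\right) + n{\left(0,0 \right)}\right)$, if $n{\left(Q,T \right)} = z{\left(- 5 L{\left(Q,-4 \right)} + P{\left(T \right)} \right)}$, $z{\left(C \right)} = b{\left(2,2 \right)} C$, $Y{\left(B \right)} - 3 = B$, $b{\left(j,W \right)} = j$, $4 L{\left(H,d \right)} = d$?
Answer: $960$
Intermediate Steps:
$L{\left(H,d \right)} = \frac{d}{4}$
$P{\left(f \right)} = -40$ ($P{\left(f \right)} = 8 \left(-5\right) = -40$)
$Y{\left(B \right)} = 3 + B$
$z{\left(C \right)} = 2 C$
$n{\left(Q,T \right)} = -70$ ($n{\left(Q,T \right)} = 2 \left(- 5 \cdot \frac{1}{4} \left(-4\right) - 40\right) = 2 \left(\left(-5\right) \left(-1\right) - 40\right) = 2 \left(5 - 40\right) = 2 \left(-35\right) = -70$)
$- 15 \left(\left(5 - Y{\left(-4 \right)}\right) + n{\left(0,0 \right)}\right) = - 15 \left(\left(5 - \left(3 - 4\right)\right) - 70\right) = - 15 \left(\left(5 - -1\right) - 70\right) = - 15 \left(\left(5 + 1\right) - 70\right) = - 15 \left(6 - 70\right) = \left(-15\right) \left(-64\right) = 960$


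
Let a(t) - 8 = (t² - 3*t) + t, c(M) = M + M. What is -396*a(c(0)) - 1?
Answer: -3169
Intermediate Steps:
c(M) = 2*M
a(t) = 8 + t² - 2*t (a(t) = 8 + ((t² - 3*t) + t) = 8 + (t² - 2*t) = 8 + t² - 2*t)
-396*a(c(0)) - 1 = -396*(8 + (2*0)² - 4*0) - 1 = -396*(8 + 0² - 2*0) - 1 = -396*(8 + 0 + 0) - 1 = -396*8 - 1 = -36*88 - 1 = -3168 - 1 = -3169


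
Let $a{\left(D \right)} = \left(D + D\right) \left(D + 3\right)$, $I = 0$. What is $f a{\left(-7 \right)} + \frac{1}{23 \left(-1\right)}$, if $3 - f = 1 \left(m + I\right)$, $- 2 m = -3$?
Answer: $\frac{1931}{23} \approx 83.957$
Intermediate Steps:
$a{\left(D \right)} = 2 D \left(3 + D\right)$
$m = \frac{3}{2}$ ($m = \left(- \frac{1}{2}\right) \left(-3\right) = \frac{3}{2} \approx 1.5$)
$f = \frac{3}{2}$ ($f = 3 - 1 \left(\frac{3}{2} + 0\right) = 3 - 1 \cdot \frac{3}{2} = 3 - \frac{3}{2} = \frac{3}{2} \approx 1.5$)
$f a{\left(-7 \right)} + \frac{1}{23 \left(-1\right)} = \frac{3 \cdot 2 \left(-7\right) \left(3 - 7\right)}{2} + \frac{1}{23 \left(-1\right)} = \frac{3 \cdot 2 \left(-7\right) \left(-4\right)}{2} + \frac{1}{-23} = \frac{3}{2} \cdot 56 - \frac{1}{23} = 84 - \frac{1}{23} = \frac{1931}{23}$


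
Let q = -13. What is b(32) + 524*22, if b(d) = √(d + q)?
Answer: 11528 + √19 ≈ 11532.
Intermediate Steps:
b(d) = √(-13 + d) (b(d) = √(d - 13) = √(-13 + d))
b(32) + 524*22 = √(-13 + 32) + 524*22 = √19 + 11528 = 11528 + √19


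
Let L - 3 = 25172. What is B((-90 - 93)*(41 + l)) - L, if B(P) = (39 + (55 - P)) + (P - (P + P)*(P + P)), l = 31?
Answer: -694452985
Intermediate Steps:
L = 25175 (L = 3 + 25172 = 25175)
B(P) = 94 - 4*P**2 (B(P) = (94 - P) + (P - 2*P*2*P) = (94 - P) + (P - 4*P**2) = 94 - 4*P**2)
B((-90 - 93)*(41 + l)) - L = (94 - 4*(-90 - 93)**2*(41 + 31)**2) - 1*25175 = (94 - 4*(-183*72)**2) - 25175 = (94 - 4*(-13176)**2) - 25175 = (94 - 4*173606976) - 25175 = (94 - 694427904) - 25175 = -694427810 - 25175 = -694452985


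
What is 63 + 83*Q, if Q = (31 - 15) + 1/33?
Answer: 45986/33 ≈ 1393.5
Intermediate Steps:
Q = 529/33 (Q = 16 + 1/33 = 529/33 ≈ 16.030)
63 + 83*Q = 63 + 83*(529/33) = 63 + 43907/33 = 45986/33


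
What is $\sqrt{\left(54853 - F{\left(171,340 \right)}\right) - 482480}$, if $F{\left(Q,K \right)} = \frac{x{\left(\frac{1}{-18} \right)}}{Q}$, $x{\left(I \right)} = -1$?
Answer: $\frac{2 i \sqrt{347340026}}{57} \approx 653.93 i$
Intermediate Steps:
$F{\left(Q,K \right)} = - \frac{1}{Q}$
$\sqrt{\left(54853 - F{\left(171,340 \right)}\right) - 482480} = \sqrt{\left(54853 - - \frac{1}{171}\right) - 482480} = \sqrt{\left(54853 + \frac{1}{171}\right) - 482480} = \sqrt{\frac{9379864}{171} - 482480} = \sqrt{- \frac{73124216}{171}} = \frac{2 i \sqrt{347340026}}{57}$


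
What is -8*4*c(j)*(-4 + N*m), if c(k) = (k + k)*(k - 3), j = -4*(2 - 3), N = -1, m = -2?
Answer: 512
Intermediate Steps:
j = 4 (j = -4*(-1) = 4)
c(k) = 2*k*(-3 + k) (c(k) = (2*k)*(-3 + k) = 2*k*(-3 + k))
-8*4*c(j)*(-4 + N*m) = -8*4*(2*4*(-3 + 4))*(-4 - 1*(-2)) = -8*4*(2*4*1)*(-4 + 2) = -8*4*8*(-2) = -256*(-2) = -8*(-64) = 512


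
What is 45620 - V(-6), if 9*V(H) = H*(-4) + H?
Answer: 45618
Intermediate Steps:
V(H) = -H/3 (V(H) = (H*(-4) + H)/9 = (-4*H + H)/9 = (-3*H)/9 = -H/3)
45620 - V(-6) = 45620 - (-1)*(-6)/3 = 45620 - 1*2 = 45620 - 2 = 45618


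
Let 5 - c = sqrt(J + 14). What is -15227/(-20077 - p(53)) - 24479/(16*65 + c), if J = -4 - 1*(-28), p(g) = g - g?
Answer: -2011955938/88760417 - 1883*sqrt(38)/83999 ≈ -22.805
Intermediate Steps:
p(g) = 0
J = 24 (J = -4 + 28 = 24)
c = 5 - sqrt(38) (c = 5 - sqrt(24 + 14) = 5 - sqrt(38) ≈ -1.1644)
-15227/(-20077 - p(53)) - 24479/(16*65 + c) = -15227/(-20077 - 1*0) - 24479/(16*65 + (5 - sqrt(38))) = -15227/(-20077 + 0) - 24479/(1040 + (5 - sqrt(38))) = -15227/(-20077) - 24479/(1045 - sqrt(38)) = -15227*(-1/20077) - 24479/(1045 - sqrt(38)) = 15227/20077 - 24479/(1045 - sqrt(38))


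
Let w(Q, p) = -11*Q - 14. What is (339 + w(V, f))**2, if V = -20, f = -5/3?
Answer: 297025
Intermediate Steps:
f = -5/3 (f = -5*1/3 = -5/3 ≈ -1.6667)
w(Q, p) = -14 - 11*Q
(339 + w(V, f))**2 = (339 + (-14 - 11*(-20)))**2 = (339 + (-14 + 220))**2 = (339 + 206)**2 = 545**2 = 297025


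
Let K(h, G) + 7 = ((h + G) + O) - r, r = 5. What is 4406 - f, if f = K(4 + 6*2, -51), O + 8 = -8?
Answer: 4469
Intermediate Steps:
O = -16 (O = -8 - 8 = -16)
K(h, G) = -28 + G + h (K(h, G) = -7 + (((h + G) - 16) - 1*5) = -7 + (((G + h) - 16) - 5) = -7 + ((-16 + G + h) - 5) = -7 + (-21 + G + h) = -28 + G + h)
f = -63 (f = -28 - 51 + (4 + 6*2) = -28 - 51 + (4 + 12) = -28 - 51 + 16 = -63)
4406 - f = 4406 - 1*(-63) = 4406 + 63 = 4469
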